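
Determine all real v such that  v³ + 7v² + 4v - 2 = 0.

v = -6.3166 or v = -1 or v = 0.3166

Possible rational roots are divisors of -2. Testing v = -1 gives 0, so (v + 1) is a factor.
Divide: v³ + 7v² + 4v - 2 = (v + 1)(v² + 6v - 2).
Apply the quadratic formula to v² + 6v - 2 = 0: v = (-6 ± √44)/2, i.e. v ≈ 0.3166 or v ≈ -6.3166.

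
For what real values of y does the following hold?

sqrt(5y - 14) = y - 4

Square both sides: 5y - 14 = (y - 4)^2.
Expand and rearrange: y^2 - 13y + 30 = 0.
Solving gives y = 10 or y = 3.
Check each candidate in the original equation:
  y = 10: sqrt(36) = 6, while y - 4 = 6 — valid.
  y = 3: sqrt(1) = 1, while y - 4 = -1 — extraneous.

y = 10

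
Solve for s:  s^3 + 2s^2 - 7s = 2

s = -3.7321 or s = -0.2679 or s = 2

Rearrange: s^3 + 2s^2 - 7s - 2 = 0.
Possible rational roots are divisors of -2. Testing s = 2 gives 0, so (s - 2) is a factor.
Divide: s^3 + 2s^2 - 7s - 2 = (s - 2)(s^2 + 4s + 1).
Apply the quadratic formula to s^2 + 4s + 1 = 0: s = (-4 +/- sqrt(12))/2, i.e. s ~= -0.2679 or s ~= -3.7321.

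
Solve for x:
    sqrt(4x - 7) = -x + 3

x = 2

Square both sides: 4x - 7 = (-x + 3)^2.
Expand and rearrange: x^2 - 10x + 16 = 0.
Solving gives x = 8 or x = 2.
Check each candidate in the original equation:
  x = 8: sqrt(25) = 5, while -x + 3 = -5 — extraneous.
  x = 2: sqrt(1) = 1, while -x + 3 = 1 — valid.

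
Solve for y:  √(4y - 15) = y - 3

y = 4 or y = 6

Square both sides: 4y - 15 = (y - 3)².
Expand and rearrange: y² - 10y + 24 = 0.
Solving gives y = 6 or y = 4.
Check each candidate in the original equation:
  y = 6: √(9) = 3, while y - 3 = 3 — valid.
  y = 4: √(1) = 1, while y - 3 = 1 — valid.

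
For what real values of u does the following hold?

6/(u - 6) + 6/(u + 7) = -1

u = -15.3459 or u = 2.3459

Multiply both sides by (u - 6)(u + 7):
6(u + 7) + 6(u - 6) = -(u - 6)(u + 7).
Expand and collect terms: -u² - 13u + 36 = 0.
By the quadratic formula, u = (13 ± √313) / -2, so u ≈ -15.3459 or u ≈ 2.3459.
Neither value makes a denominator zero (u ≠ 6, u ≠ -7), so both are valid.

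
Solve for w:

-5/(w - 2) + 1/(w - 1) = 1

Multiply both sides by (w - 2)(w - 1):
-5(w - 1) + (w - 2) = (w - 2)(w - 1).
Expand and collect terms: w^2 + w - 1 = 0.
By the quadratic formula, w = (-1 +/- sqrt(5)) / 2, so w ~= 0.618 or w ~= -1.618.
Neither value makes a denominator zero (w != 2, w != 1), so both are valid.

w = -1.618 or w = 0.618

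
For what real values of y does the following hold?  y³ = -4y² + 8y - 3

Rearrange: y³ + 4y² - 8y + 3 = 0.
Possible rational roots are divisors of 3. Testing y = 1 gives 0, so (y - 1) is a factor.
Divide: y³ + 4y² - 8y + 3 = (y - 1)(y² + 5y - 3).
Apply the quadratic formula to y² + 5y - 3 = 0: y = (-5 ± √37)/2, i.e. y ≈ 0.5414 or y ≈ -5.5414.

y = -5.5414 or y = 0.5414 or y = 1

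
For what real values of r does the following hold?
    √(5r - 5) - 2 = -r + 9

r = 6

Isolate the radical: √(5r - 5) = -r + 11.
Square both sides: 5r - 5 = (-r + 11)².
Expand and rearrange: r² - 27r + 126 = 0.
Solving gives r = 21 or r = 6.
Check each candidate in the original equation:
  r = 21: √(100) = 10, while -r + 11 = -10 — extraneous.
  r = 6: √(25) = 5, while -r + 11 = 5 — valid.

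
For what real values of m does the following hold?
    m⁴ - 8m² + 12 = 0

m = -2.4495 or m = -1.4142 or m = 1.4142 or m = 2.4495

Let u = m². The equation becomes u² - 8u + 12 = 0.
Factor: (u - 2)(u - 6) = 0, so u = 2 or u = 6.
m² = 2 gives m = ±√(2) ≈ ±1.4142.
m² = 6 gives m = ±√(6) ≈ ±2.4495.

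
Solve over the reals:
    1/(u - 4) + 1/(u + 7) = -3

u = -7.3434 or u = 3.6768

Multiply both sides by (u - 4)(u + 7):
(u + 7) + (u - 4) = -3(u - 4)(u + 7).
Expand and collect terms: -3u² - 11u + 81 = 0.
By the quadratic formula, u = (11 ± √1093) / -6, so u ≈ -7.3434 or u ≈ 3.6768.
Neither value makes a denominator zero (u ≠ 4, u ≠ -7), so both are valid.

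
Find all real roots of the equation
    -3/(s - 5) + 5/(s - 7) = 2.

s = 4.2087 or s = 8.7913

Multiply both sides by (s - 5)(s - 7):
-3(s - 7) + 5(s - 5) = 2(s - 5)(s - 7).
Expand and collect terms: 2s^2 - 26s + 74 = 0.
By the quadratic formula, s = (26 +/- sqrt(84)) / 4, so s ~= 8.7913 or s ~= 4.2087.
Neither value makes a denominator zero (s != 5, s != 7), so both are valid.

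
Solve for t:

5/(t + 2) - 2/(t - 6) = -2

t = -4.2783 or t = 6.7783

Multiply both sides by (t + 2)(t - 6):
5(t - 6) - 2(t + 2) = -2(t + 2)(t - 6).
Expand and collect terms: -2t² + 5t + 58 = 0.
By the quadratic formula, t = (-5 ± √489) / -4, so t ≈ -4.2783 or t ≈ 6.7783.
Neither value makes a denominator zero (t ≠ -2, t ≠ 6), so both are valid.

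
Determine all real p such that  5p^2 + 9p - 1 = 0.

p = -1.905 or p = 0.105

Discriminant: (9)^2 - 4*5*(-1) = 101.
Quadratic formula: p = (-9 +/- sqrt(101)) / 10.
So p = -9/10 + sqrt(101)/10 ~= 0.105 or p = -sqrt(101)/10 - 9/10 ~= -1.905.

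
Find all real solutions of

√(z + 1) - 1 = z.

Isolate the radical: √(z + 1) = z + 1.
Square both sides: z + 1 = (z + 1)².
Expand and rearrange: z² + z = 0.
Solving gives z = 0 or z = -1.
Check each candidate in the original equation:
  z = 0: √(1) = 1, while z + 1 = 1 — valid.
  z = -1: √(0) = 0, while z + 1 = 0 — valid.

z = -1 or z = 0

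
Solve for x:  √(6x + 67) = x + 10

x = -3

Square both sides: 6x + 67 = (x + 10)².
Expand and rearrange: x² + 14x + 33 = 0.
Solving gives x = -3 or x = -11.
Check each candidate in the original equation:
  x = -3: √(49) = 7, while x + 10 = 7 — valid.
  x = -11: √(1) = 1, while x + 10 = -1 — extraneous.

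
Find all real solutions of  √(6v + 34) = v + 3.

v = 5

Square both sides: 6v + 34 = (v + 3)².
Expand and rearrange: v² - 25 = 0.
Solving gives v = 5 or v = -5.
Check each candidate in the original equation:
  v = 5: √(64) = 8, while v + 3 = 8 — valid.
  v = -5: √(4) = 2, while v + 3 = -2 — extraneous.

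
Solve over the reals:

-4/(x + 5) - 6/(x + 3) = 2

Multiply both sides by (x + 5)(x + 3):
-4(x + 3) - 6(x + 5) = 2(x + 5)(x + 3).
Expand and collect terms: 2x² + 26x + 72 = 0.
Factor or apply the quadratic formula: x = -4 or x = -9.
Neither value makes a denominator zero (x ≠ -5, x ≠ -3), so both are valid.

x = -9 or x = -4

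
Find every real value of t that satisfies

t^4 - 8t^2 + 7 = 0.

Let u = t^2. The equation becomes u^2 - 8u + 7 = 0.
Factor: (u - 1)(u - 7) = 0, so u = 1 or u = 7.
t^2 = 1 gives t = +/-1.
t^2 = 7 gives t = +/-sqrt(7) ~= +/-2.6458.

t = -2.6458 or t = -1 or t = 1 or t = 2.6458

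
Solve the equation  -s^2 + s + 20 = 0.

Factor: -1(s + 4)(s - 5) = 0.
So s = -4 or s = 5.

s = -4 or s = 5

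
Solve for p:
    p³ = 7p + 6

p = -2 or p = -1 or p = 3

Rearrange: p³ - 7p - 6 = 0.
Possible rational roots are divisors of -6. Testing p = -2 gives 0, so (p + 2) is a factor.
Divide: p³ - 7p - 6 = (p + 2)(p² - 2p - 3).
Factor the quadratic: p = 3 or p = -1.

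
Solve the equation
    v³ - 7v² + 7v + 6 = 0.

Possible rational roots are divisors of 6. Testing v = 2 gives 0, so (v - 2) is a factor.
Divide: v³ - 7v² + 7v + 6 = (v - 2)(v² - 5v - 3).
Apply the quadratic formula to v² - 5v - 3 = 0: v = (5 ± √37)/2, i.e. v ≈ 5.5414 or v ≈ -0.5414.

v = -0.5414 or v = 2 or v = 5.5414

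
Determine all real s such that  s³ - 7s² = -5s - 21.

Rearrange: s³ - 7s² + 5s + 21 = 0.
Possible rational roots are divisors of 21. Testing s = 3 gives 0, so (s - 3) is a factor.
Divide: s³ - 7s² + 5s + 21 = (s - 3)(s² - 4s - 7).
Apply the quadratic formula to s² - 4s - 7 = 0: s = (4 ± √44)/2, i.e. s ≈ 5.3166 or s ≈ -1.3166.

s = -1.3166 or s = 3 or s = 5.3166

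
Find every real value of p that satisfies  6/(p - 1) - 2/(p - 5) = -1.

p = -3.899 or p = 5.899

Multiply both sides by (p - 1)(p - 5):
6(p - 5) - 2(p - 1) = -(p - 1)(p - 5).
Expand and collect terms: -p^2 + 2p + 23 = 0.
By the quadratic formula, p = (-2 +/- sqrt(96)) / -2, so p ~= -3.899 or p ~= 5.899.
Neither value makes a denominator zero (p != 1, p != 5), so both are valid.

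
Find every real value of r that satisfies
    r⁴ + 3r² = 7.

Let u = r². The equation becomes u² + 3u - 7 = 0.
By the quadratic formula, u = -3/2 + √(37)/2 or u = -√(37)/2 - 3/2.
r² = -3/2 + √(37)/2 gives r = ±√(-3/2 + √(37)/2) ≈ ±1.2415.
r² = -√(37)/2 - 3/2 < 0 has no real solution.

r = -1.2415 or r = 1.2415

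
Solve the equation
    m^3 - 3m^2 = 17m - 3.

m = -3 or m = 0.1716 or m = 5.8284

Rearrange: m^3 - 3m^2 - 17m + 3 = 0.
Possible rational roots are divisors of 3. Testing m = -3 gives 0, so (m + 3) is a factor.
Divide: m^3 - 3m^2 - 17m + 3 = (m + 3)(m^2 - 6m + 1).
Apply the quadratic formula to m^2 - 6m + 1 = 0: m = (6 +/- sqrt(32))/2, i.e. m ~= 5.8284 or m ~= 0.1716.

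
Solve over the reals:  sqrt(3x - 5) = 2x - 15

Square both sides: 3x - 5 = (2x - 15)^2.
Expand and rearrange: 4x^2 - 63x + 230 = 0.
Solving gives x = 10 or x = 5.75.
Check each candidate in the original equation:
  x = 10: sqrt(25) = 5, while 2x - 15 = 5 — valid.
  x = 5.75: sqrt(12.25) = 3.5, while 2x - 15 = -3.5 — extraneous.

x = 10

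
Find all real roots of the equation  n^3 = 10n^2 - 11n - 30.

n = -1.217 or n = 3 or n = 8.217

Rearrange: n^3 - 10n^2 + 11n + 30 = 0.
Possible rational roots are divisors of 30. Testing n = 3 gives 0, so (n - 3) is a factor.
Divide: n^3 - 10n^2 + 11n + 30 = (n - 3)(n^2 - 7n - 10).
Apply the quadratic formula to n^2 - 7n - 10 = 0: n = (7 +/- sqrt(89))/2, i.e. n ~= 8.217 or n ~= -1.217.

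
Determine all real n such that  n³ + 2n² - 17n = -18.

Rearrange: n³ + 2n² - 17n + 18 = 0.
Possible rational roots are divisors of 18. Testing n = 2 gives 0, so (n - 2) is a factor.
Divide: n³ + 2n² - 17n + 18 = (n - 2)(n² + 4n - 9).
Apply the quadratic formula to n² + 4n - 9 = 0: n = (-4 ± √52)/2, i.e. n ≈ 1.6056 or n ≈ -5.6056.

n = -5.6056 or n = 1.6056 or n = 2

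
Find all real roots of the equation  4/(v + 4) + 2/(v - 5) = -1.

Multiply both sides by (v + 4)(v - 5):
4(v - 5) + 2(v + 4) = -(v + 4)(v - 5).
Expand and collect terms: -v^2 - 5v + 32 = 0.
By the quadratic formula, v = (5 +/- sqrt(153)) / -2, so v ~= -8.6847 or v ~= 3.6847.
Neither value makes a denominator zero (v != -4, v != 5), so both are valid.

v = -8.6847 or v = 3.6847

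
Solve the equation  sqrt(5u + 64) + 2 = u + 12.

Isolate the radical: sqrt(5u + 64) = u + 10.
Square both sides: 5u + 64 = (u + 10)^2.
Expand and rearrange: u^2 + 15u + 36 = 0.
Solving gives u = -3 or u = -12.
Check each candidate in the original equation:
  u = -3: sqrt(49) = 7, while u + 10 = 7 — valid.
  u = -12: sqrt(4) = 2, while u + 10 = -2 — extraneous.

u = -3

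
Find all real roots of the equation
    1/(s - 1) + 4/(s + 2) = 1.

Multiply both sides by (s - 1)(s + 2):
(s + 2) + 4(s - 1) = (s - 1)(s + 2).
Expand and collect terms: s² - 4s = 0.
Factor or apply the quadratic formula: s = 4 or s = 0.
Neither value makes a denominator zero (s ≠ 1, s ≠ -2), so both are valid.

s = 0 or s = 4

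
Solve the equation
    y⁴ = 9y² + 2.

Let u = y². The equation becomes u² - 9u - 2 = 0.
By the quadratic formula, u = 9/2 + √(89)/2 or u = 9/2 - √(89)/2.
y² = 9/2 + √(89)/2 gives y = ±√(9/2 + √(89)/2) ≈ ±3.0359.
y² = 9/2 - √(89)/2 < 0 has no real solution.

y = -3.0359 or y = 3.0359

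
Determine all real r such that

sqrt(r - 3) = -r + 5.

Square both sides: r - 3 = (-r + 5)^2.
Expand and rearrange: r^2 - 11r + 28 = 0.
Solving gives r = 7 or r = 4.
Check each candidate in the original equation:
  r = 7: sqrt(4) = 2, while -r + 5 = -2 — extraneous.
  r = 4: sqrt(1) = 1, while -r + 5 = 1 — valid.

r = 4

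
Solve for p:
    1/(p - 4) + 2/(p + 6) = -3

p = -6.6881 or p = 3.6881

Multiply both sides by (p - 4)(p + 6):
(p + 6) + 2(p - 4) = -3(p - 4)(p + 6).
Expand and collect terms: -3p² - 9p + 74 = 0.
By the quadratic formula, p = (9 ± √969) / -6, so p ≈ -6.6881 or p ≈ 3.6881.
Neither value makes a denominator zero (p ≠ 4, p ≠ -6), so both are valid.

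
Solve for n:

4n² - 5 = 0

n = -1.118 or n = 1.118

Discriminant: (0)² − 4·4·(-5) = 80.
Quadratic formula: n = (0 ± √80) / 8.
So n = √(5)/2 ≈ 1.118 or n = -√(5)/2 ≈ -1.118.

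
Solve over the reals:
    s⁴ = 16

s = -2 or s = 2

Let u = s². The equation becomes u² - 16 = 0.
Factor: (u - 4)(u + 4) = 0, so u = 4 or u = -4.
s² = 4 gives s = ±2.
s² = -4 < 0 has no real solution.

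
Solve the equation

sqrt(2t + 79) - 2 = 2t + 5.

Isolate the radical: sqrt(2t + 79) = 2t + 7.
Square both sides: 2t + 79 = (2t + 7)^2.
Expand and rearrange: 4t^2 + 26t - 30 = 0.
Solving gives t = 1 or t = -7.5.
Check each candidate in the original equation:
  t = 1: sqrt(81) = 9, while 2t + 7 = 9 — valid.
  t = -7.5: sqrt(64) = 8, while 2t + 7 = -8 — extraneous.

t = 1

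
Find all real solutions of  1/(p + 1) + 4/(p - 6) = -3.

p = -1.4065 or p = 4.7398

Multiply both sides by (p + 1)(p - 6):
(p - 6) + 4(p + 1) = -3(p + 1)(p - 6).
Expand and collect terms: -3p² + 10p + 20 = 0.
By the quadratic formula, p = (-10 ± √340) / -6, so p ≈ -1.4065 or p ≈ 4.7398.
Neither value makes a denominator zero (p ≠ -1, p ≠ 6), so both are valid.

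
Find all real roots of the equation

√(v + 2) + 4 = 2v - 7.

v = 7

Isolate the radical: √(v + 2) = 2v - 11.
Square both sides: v + 2 = (2v - 11)².
Expand and rearrange: 4v² - 45v + 119 = 0.
Solving gives v = 7 or v = 4.25.
Check each candidate in the original equation:
  v = 7: √(9) = 3, while 2v - 11 = 3 — valid.
  v = 4.25: √(6.25) = 2.5, while 2v - 11 = -2.5 — extraneous.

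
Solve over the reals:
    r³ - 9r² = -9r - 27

r = -1.2426 or r = 3 or r = 7.2426

Rearrange: r³ - 9r² + 9r + 27 = 0.
Possible rational roots are divisors of 27. Testing r = 3 gives 0, so (r - 3) is a factor.
Divide: r³ - 9r² + 9r + 27 = (r - 3)(r² - 6r - 9).
Apply the quadratic formula to r² - 6r - 9 = 0: r = (6 ± √72)/2, i.e. r ≈ 7.2426 or r ≈ -1.2426.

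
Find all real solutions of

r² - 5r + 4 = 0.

Factor: (r - 1)(r - 4) = 0.
So r = 1 or r = 4.

r = 1 or r = 4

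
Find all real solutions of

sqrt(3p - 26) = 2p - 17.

p = 8.75 or p = 9

Square both sides: 3p - 26 = (2p - 17)^2.
Expand and rearrange: 4p^2 - 71p + 315 = 0.
Solving gives p = 9 or p = 8.75.
Check each candidate in the original equation:
  p = 9: sqrt(1) = 1, while 2p - 17 = 1 — valid.
  p = 8.75: sqrt(0.25) = 0.5, while 2p - 17 = 0.5 — valid.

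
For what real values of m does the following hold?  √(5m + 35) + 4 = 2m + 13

Isolate the radical: √(5m + 35) = 2m + 9.
Square both sides: 5m + 35 = (2m + 9)².
Expand and rearrange: 4m² + 31m + 46 = 0.
Solving gives m = -2 or m = -5.75.
Check each candidate in the original equation:
  m = -2: √(25) = 5, while 2m + 9 = 5 — valid.
  m = -5.75: √(6.25) = 2.5, while 2m + 9 = -2.5 — extraneous.

m = -2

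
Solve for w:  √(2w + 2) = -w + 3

w = 1

Square both sides: 2w + 2 = (-w + 3)².
Expand and rearrange: w² - 8w + 7 = 0.
Solving gives w = 7 or w = 1.
Check each candidate in the original equation:
  w = 7: √(16) = 4, while -w + 3 = -4 — extraneous.
  w = 1: √(4) = 2, while -w + 3 = 2 — valid.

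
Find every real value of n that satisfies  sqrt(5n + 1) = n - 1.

Square both sides: 5n + 1 = (n - 1)^2.
Expand and rearrange: n^2 - 7n = 0.
Solving gives n = 7 or n = 0.
Check each candidate in the original equation:
  n = 7: sqrt(36) = 6, while n - 1 = 6 — valid.
  n = 0: sqrt(1) = 1, while n - 1 = -1 — extraneous.

n = 7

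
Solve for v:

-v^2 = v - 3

Rearrange to standard form: -v^2 - v + 3 = 0.
Discriminant: (-1)^2 - 4*(-1)*3 = 13.
Quadratic formula: v = (1 +/- sqrt(13)) / (-2).
So v = -sqrt(13)/2 - 1/2 ~= -2.3028 or v = -1/2 + sqrt(13)/2 ~= 1.3028.

v = -2.3028 or v = 1.3028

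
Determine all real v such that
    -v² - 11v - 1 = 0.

v = -10.9083 or v = -0.0917

Discriminant: (-11)² − 4·(-1)·(-1) = 117.
Quadratic formula: v = (11 ± √117) / (-2).
So v = -11/2 - 3·√(13)/2 ≈ -10.9083 or v = -11/2 + 3·√(13)/2 ≈ -0.0917.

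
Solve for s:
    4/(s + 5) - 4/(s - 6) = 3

Multiply both sides by (s + 5)(s - 6):
4(s - 6) - 4(s + 5) = 3(s + 5)(s - 6).
Expand and collect terms: 3s² - 3s - 46 = 0.
By the quadratic formula, s = (3 ± √561) / 6, so s ≈ 4.4476 or s ≈ -3.4476.
Neither value makes a denominator zero (s ≠ -5, s ≠ 6), so both are valid.

s = -3.4476 or s = 4.4476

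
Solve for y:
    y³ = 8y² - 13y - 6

Rearrange: y³ - 8y² + 13y + 6 = 0.
Possible rational roots are divisors of 6. Testing y = 3 gives 0, so (y - 3) is a factor.
Divide: y³ - 8y² + 13y + 6 = (y - 3)(y² - 5y - 2).
Apply the quadratic formula to y² - 5y - 2 = 0: y = (5 ± √33)/2, i.e. y ≈ 5.3723 or y ≈ -0.3723.

y = -0.3723 or y = 3 or y = 5.3723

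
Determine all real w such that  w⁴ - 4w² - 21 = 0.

Let u = w². The equation becomes u² - 4u - 21 = 0.
Factor: (u + 3)(u - 7) = 0, so u = -3 or u = 7.
w² = -3 < 0 has no real solution.
w² = 7 gives w = ±√(7) ≈ ±2.6458.

w = -2.6458 or w = 2.6458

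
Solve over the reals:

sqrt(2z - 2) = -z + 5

Square both sides: 2z - 2 = (-z + 5)^2.
Expand and rearrange: z^2 - 12z + 27 = 0.
Solving gives z = 9 or z = 3.
Check each candidate in the original equation:
  z = 9: sqrt(16) = 4, while -z + 5 = -4 — extraneous.
  z = 3: sqrt(4) = 2, while -z + 5 = 2 — valid.

z = 3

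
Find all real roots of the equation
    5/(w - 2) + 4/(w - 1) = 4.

Multiply both sides by (w - 2)(w - 1):
5(w - 1) + 4(w - 2) = 4(w - 2)(w - 1).
Expand and collect terms: 4w^2 - 21w + 21 = 0.
By the quadratic formula, w = (21 +/- sqrt(105)) / 8, so w ~= 3.9059 or w ~= 1.3441.
Neither value makes a denominator zero (w != 2, w != 1), so both are valid.

w = 1.3441 or w = 3.9059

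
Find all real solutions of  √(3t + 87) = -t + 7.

Square both sides: 3t + 87 = (-t + 7)².
Expand and rearrange: t² - 17t - 38 = 0.
Solving gives t = 19 or t = -2.
Check each candidate in the original equation:
  t = 19: √(144) = 12, while -t + 7 = -12 — extraneous.
  t = -2: √(81) = 9, while -t + 7 = 9 — valid.

t = -2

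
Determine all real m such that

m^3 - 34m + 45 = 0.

m = -6.4051 or m = 1.4051 or m = 5

Possible rational roots are divisors of 45. Testing m = 5 gives 0, so (m - 5) is a factor.
Divide: m^3 - 34m + 45 = (m - 5)(m^2 + 5m - 9).
Apply the quadratic formula to m^2 + 5m - 9 = 0: m = (-5 +/- sqrt(61))/2, i.e. m ~= 1.4051 or m ~= -6.4051.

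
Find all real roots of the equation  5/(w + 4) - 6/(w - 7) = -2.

Multiply both sides by (w + 4)(w - 7):
5(w - 7) - 6(w + 4) = -2(w + 4)(w - 7).
Expand and collect terms: -2w^2 + 7w + 115 = 0.
By the quadratic formula, w = (-7 +/- sqrt(969)) / -4, so w ~= -6.0322 or w ~= 9.5322.
Neither value makes a denominator zero (w != -4, w != 7), so both are valid.

w = -6.0322 or w = 9.5322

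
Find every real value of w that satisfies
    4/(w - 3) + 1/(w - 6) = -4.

w = 1.9345 or w = 5.8155

Multiply both sides by (w - 3)(w - 6):
4(w - 6) + (w - 3) = -4(w - 3)(w - 6).
Expand and collect terms: -4w² + 31w - 45 = 0.
By the quadratic formula, w = (-31 ± √241) / -8, so w ≈ 1.9345 or w ≈ 5.8155.
Neither value makes a denominator zero (w ≠ 3, w ≠ 6), so both are valid.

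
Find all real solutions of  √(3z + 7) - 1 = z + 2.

Isolate the radical: √(3z + 7) = z + 3.
Square both sides: 3z + 7 = (z + 3)².
Expand and rearrange: z² + 3z + 2 = 0.
Solving gives z = -1 or z = -2.
Check each candidate in the original equation:
  z = -1: √(4) = 2, while z + 3 = 2 — valid.
  z = -2: √(1) = 1, while z + 3 = 1 — valid.

z = -2 or z = -1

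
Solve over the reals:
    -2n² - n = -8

n = -2.2656 or n = 1.7656

Rearrange to standard form: -2n² - n + 8 = 0.
Discriminant: (-1)² − 4·(-2)·8 = 65.
Quadratic formula: n = (1 ± √65) / (-4).
So n = -√(65)/4 - 1/4 ≈ -2.2656 or n = -1/4 + √(65)/4 ≈ 1.7656.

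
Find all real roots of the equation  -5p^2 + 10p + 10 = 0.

Discriminant: (10)^2 - 4*(-5)*10 = 300.
Quadratic formula: p = (-10 +/- sqrt(300)) / (-10).
So p = 1 - sqrt(3) ~= -0.7321 or p = 1 + sqrt(3) ~= 2.7321.

p = -0.7321 or p = 2.7321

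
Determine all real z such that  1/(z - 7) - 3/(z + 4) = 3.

z = -4.9729 or z = 7.3062

Multiply both sides by (z - 7)(z + 4):
(z + 4) - 3(z - 7) = 3(z - 7)(z + 4).
Expand and collect terms: 3z² - 7z - 109 = 0.
By the quadratic formula, z = (7 ± √1357) / 6, so z ≈ 7.3062 or z ≈ -4.9729.
Neither value makes a denominator zero (z ≠ 7, z ≠ -4), so both are valid.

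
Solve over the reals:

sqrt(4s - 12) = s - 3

Square both sides: 4s - 12 = (s - 3)^2.
Expand and rearrange: s^2 - 10s + 21 = 0.
Solving gives s = 7 or s = 3.
Check each candidate in the original equation:
  s = 7: sqrt(16) = 4, while s - 3 = 4 — valid.
  s = 3: sqrt(0) = 0, while s - 3 = 0 — valid.

s = 3 or s = 7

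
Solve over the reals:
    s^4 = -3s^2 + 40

Let u = s^2. The equation becomes u^2 + 3u - 40 = 0.
Factor: (u - 5)(u + 8) = 0, so u = 5 or u = -8.
s^2 = 5 gives s = +/-sqrt(5) ~= +/-2.2361.
s^2 = -8 < 0 has no real solution.

s = -2.2361 or s = 2.2361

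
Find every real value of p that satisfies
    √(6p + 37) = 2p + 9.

p = -2

Square both sides: 6p + 37 = (2p + 9)².
Expand and rearrange: 4p² + 30p + 44 = 0.
Solving gives p = -2 or p = -5.5.
Check each candidate in the original equation:
  p = -2: √(25) = 5, while 2p + 9 = 5 — valid.
  p = -5.5: √(4) = 2, while 2p + 9 = -2 — extraneous.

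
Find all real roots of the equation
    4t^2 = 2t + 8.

Rearrange to standard form: 4t^2 - 2t - 8 = 0.
Discriminant: (-2)^2 - 4*4*(-8) = 132.
Quadratic formula: t = (2 +/- sqrt(132)) / 8.
So t = 1/4 + sqrt(33)/4 ~= 1.6861 or t = 1/4 - sqrt(33)/4 ~= -1.1861.

t = -1.1861 or t = 1.6861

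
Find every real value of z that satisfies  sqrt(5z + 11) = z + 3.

Square both sides: 5z + 11 = (z + 3)^2.
Expand and rearrange: z^2 + z - 2 = 0.
Solving gives z = 1 or z = -2.
Check each candidate in the original equation:
  z = 1: sqrt(16) = 4, while z + 3 = 4 — valid.
  z = -2: sqrt(1) = 1, while z + 3 = 1 — valid.

z = -2 or z = 1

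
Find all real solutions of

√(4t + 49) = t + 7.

t = 0

Square both sides: 4t + 49 = (t + 7)².
Expand and rearrange: t² + 10t = 0.
Solving gives t = 0 or t = -10.
Check each candidate in the original equation:
  t = 0: √(49) = 7, while t + 7 = 7 — valid.
  t = -10: √(9) = 3, while t + 7 = -3 — extraneous.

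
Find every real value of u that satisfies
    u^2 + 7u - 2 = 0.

u = -7.2749 or u = 0.2749

Discriminant: (7)^2 - 4*1*(-2) = 57.
Quadratic formula: u = (-7 +/- sqrt(57)) / 2.
So u = -7/2 + sqrt(57)/2 ~= 0.2749 or u = -sqrt(57)/2 - 7/2 ~= -7.2749.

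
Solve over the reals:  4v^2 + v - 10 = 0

v = -1.7111 or v = 1.4611

Discriminant: (1)^2 - 4*4*(-10) = 161.
Quadratic formula: v = (-1 +/- sqrt(161)) / 8.
So v = -1/8 + sqrt(161)/8 ~= 1.4611 or v = -sqrt(161)/8 - 1/8 ~= -1.7111.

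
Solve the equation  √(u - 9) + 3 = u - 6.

u = 9 or u = 10

Isolate the radical: √(u - 9) = u - 9.
Square both sides: u - 9 = (u - 9)².
Expand and rearrange: u² - 19u + 90 = 0.
Solving gives u = 10 or u = 9.
Check each candidate in the original equation:
  u = 10: √(1) = 1, while u - 9 = 1 — valid.
  u = 9: √(0) = 0, while u - 9 = 0 — valid.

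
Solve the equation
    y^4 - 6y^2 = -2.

Let u = y^2. The equation becomes u^2 - 6u + 2 = 0.
By the quadratic formula, u = sqrt(7) + 3 or u = 3 - sqrt(7).
y^2 = sqrt(7) + 3 gives y = +/-sqrt(sqrt(7) + 3) ~= +/-2.3761.
y^2 = 3 - sqrt(7) gives y = +/-sqrt(3 - sqrt(7)) ~= +/-0.5952.

y = -2.3761 or y = -0.5952 or y = 0.5952 or y = 2.3761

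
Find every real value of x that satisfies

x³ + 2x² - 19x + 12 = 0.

x = -5.7016 or x = 0.7016 or x = 3

Possible rational roots are divisors of 12. Testing x = 3 gives 0, so (x - 3) is a factor.
Divide: x³ + 2x² - 19x + 12 = (x - 3)(x² + 5x - 4).
Apply the quadratic formula to x² + 5x - 4 = 0: x = (-5 ± √41)/2, i.e. x ≈ 0.7016 or x ≈ -5.7016.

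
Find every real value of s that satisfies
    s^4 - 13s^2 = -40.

Let u = s^2. The equation becomes u^2 - 13u + 40 = 0.
Factor: (u - 8)(u - 5) = 0, so u = 8 or u = 5.
s^2 = 8 gives s = +/-2*sqrt(2) ~= +/-2.8284.
s^2 = 5 gives s = +/-sqrt(5) ~= +/-2.2361.

s = -2.8284 or s = -2.2361 or s = 2.2361 or s = 2.8284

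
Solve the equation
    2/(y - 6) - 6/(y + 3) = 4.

Multiply both sides by (y - 6)(y + 3):
2(y + 3) - 6(y - 6) = 4(y - 6)(y + 3).
Expand and collect terms: 4y^2 - 8y - 114 = 0.
By the quadratic formula, y = (8 +/- sqrt(1888)) / 8, so y ~= 6.4314 or y ~= -4.4314.
Neither value makes a denominator zero (y != 6, y != -3), so both are valid.

y = -4.4314 or y = 6.4314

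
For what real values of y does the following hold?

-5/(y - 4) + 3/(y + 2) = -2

y = -3.1098 or y = 6.1098

Multiply both sides by (y - 4)(y + 2):
-5(y + 2) + 3(y - 4) = -2(y - 4)(y + 2).
Expand and collect terms: -2y^2 + 6y + 38 = 0.
By the quadratic formula, y = (-6 +/- sqrt(340)) / -4, so y ~= -3.1098 or y ~= 6.1098.
Neither value makes a denominator zero (y != 4, y != -2), so both are valid.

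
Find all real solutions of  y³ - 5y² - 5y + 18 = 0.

Possible rational roots are divisors of 18. Testing y = -2 gives 0, so (y + 2) is a factor.
Divide: y³ - 5y² - 5y + 18 = (y + 2)(y² - 7y + 9).
Apply the quadratic formula to y² - 7y + 9 = 0: y = (7 ± √13)/2, i.e. y ≈ 5.3028 or y ≈ 1.6972.

y = -2 or y = 1.6972 or y = 5.3028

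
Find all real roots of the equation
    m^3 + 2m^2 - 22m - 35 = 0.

m = -5 or m = -1.5414 or m = 4.5414

Possible rational roots are divisors of -35. Testing m = -5 gives 0, so (m + 5) is a factor.
Divide: m^3 + 2m^2 - 22m - 35 = (m + 5)(m^2 - 3m - 7).
Apply the quadratic formula to m^2 - 3m - 7 = 0: m = (3 +/- sqrt(37))/2, i.e. m ~= 4.5414 or m ~= -1.5414.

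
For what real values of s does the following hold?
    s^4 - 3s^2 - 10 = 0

Let u = s^2. The equation becomes u^2 - 3u - 10 = 0.
Factor: (u - 5)(u + 2) = 0, so u = 5 or u = -2.
s^2 = 5 gives s = +/-sqrt(5) ~= +/-2.2361.
s^2 = -2 < 0 has no real solution.

s = -2.2361 or s = 2.2361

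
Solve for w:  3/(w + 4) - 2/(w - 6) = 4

Multiply both sides by (w + 4)(w - 6):
3(w - 6) - 2(w + 4) = 4(w + 4)(w - 6).
Expand and collect terms: 4w^2 - 9w - 70 = 0.
By the quadratic formula, w = (9 +/- sqrt(1201)) / 8, so w ~= 5.4569 or w ~= -3.2069.
Neither value makes a denominator zero (w != -4, w != 6), so both are valid.

w = -3.2069 or w = 5.4569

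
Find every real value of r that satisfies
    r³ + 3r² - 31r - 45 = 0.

Possible rational roots are divisors of -45. Testing r = 5 gives 0, so (r - 5) is a factor.
Divide: r³ + 3r² - 31r - 45 = (r - 5)(r² + 8r + 9).
Apply the quadratic formula to r² + 8r + 9 = 0: r = (-8 ± √28)/2, i.e. r ≈ -1.3542 or r ≈ -6.6458.

r = -6.6458 or r = -1.3542 or r = 5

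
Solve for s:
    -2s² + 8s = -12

s = -1.1623 or s = 5.1623

Rearrange to standard form: -2s² + 8s + 12 = 0.
Discriminant: (8)² − 4·(-2)·12 = 160.
Quadratic formula: s = (-8 ± √160) / (-4).
So s = 2 - √(10) ≈ -1.1623 or s = 2 + √(10) ≈ 5.1623.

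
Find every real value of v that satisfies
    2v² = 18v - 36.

Bring every term to one side: 2v² - 18v + 36 = 0.
Factor: 2(v - 3)(v - 6) = 0.
So v = 3 or v = 6.

v = 3 or v = 6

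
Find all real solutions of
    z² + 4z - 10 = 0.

z = -5.7417 or z = 1.7417

Discriminant: (4)² − 4·1·(-10) = 56.
Quadratic formula: z = (-4 ± √56) / 2.
So z = -2 + √(14) ≈ 1.7417 or z = -√(14) - 2 ≈ -5.7417.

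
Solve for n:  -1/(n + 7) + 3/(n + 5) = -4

Multiply both sides by (n + 7)(n + 5):
-(n + 5) + 3(n + 7) = -4(n + 7)(n + 5).
Expand and collect terms: -4n² - 50n - 156 = 0.
Factor or apply the quadratic formula: n = -6.5 or n = -6.
Neither value makes a denominator zero (n ≠ -7, n ≠ -5), so both are valid.

n = -6.5 or n = -6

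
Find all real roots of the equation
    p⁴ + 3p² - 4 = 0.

p = -1 or p = 1

Let u = p². The equation becomes u² + 3u - 4 = 0.
Factor: (u - 1)(u + 4) = 0, so u = 1 or u = -4.
p² = 1 gives p = ±1.
p² = -4 < 0 has no real solution.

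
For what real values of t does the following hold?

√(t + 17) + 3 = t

Isolate the radical: √(t + 17) = t - 3.
Square both sides: t + 17 = (t - 3)².
Expand and rearrange: t² - 7t - 8 = 0.
Solving gives t = 8 or t = -1.
Check each candidate in the original equation:
  t = 8: √(25) = 5, while t - 3 = 5 — valid.
  t = -1: √(16) = 4, while t - 3 = -4 — extraneous.

t = 8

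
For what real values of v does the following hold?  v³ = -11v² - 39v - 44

Rearrange: v³ + 11v² + 39v + 44 = 0.
Possible rational roots are divisors of 44. Testing v = -4 gives 0, so (v + 4) is a factor.
Divide: v³ + 11v² + 39v + 44 = (v + 4)(v² + 7v + 11).
Apply the quadratic formula to v² + 7v + 11 = 0: v = (-7 ± √5)/2, i.e. v ≈ -2.382 or v ≈ -4.618.

v = -4.618 or v = -4 or v = -2.382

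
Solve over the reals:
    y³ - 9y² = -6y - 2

Rearrange: y³ - 9y² + 6y + 2 = 0.
Possible rational roots are divisors of 2. Testing y = 1 gives 0, so (y - 1) is a factor.
Divide: y³ - 9y² + 6y + 2 = (y - 1)(y² - 8y - 2).
Apply the quadratic formula to y² - 8y - 2 = 0: y = (8 ± √72)/2, i.e. y ≈ 8.2426 or y ≈ -0.2426.

y = -0.2426 or y = 1 or y = 8.2426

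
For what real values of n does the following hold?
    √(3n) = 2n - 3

n = 3

Square both sides: 3n = (2n - 3)².
Expand and rearrange: 4n² - 15n + 9 = 0.
Solving gives n = 3 or n = 0.75.
Check each candidate in the original equation:
  n = 3: √(9) = 3, while 2n - 3 = 3 — valid.
  n = 0.75: √(2.25) = 1.5, while 2n - 3 = -1.5 — extraneous.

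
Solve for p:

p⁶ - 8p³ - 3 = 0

Let u = p³. The equation becomes u² - 8u - 3 = 0.
By the quadratic formula, u = 4 + √(19) or u = 4 - √(19).
p³ = 4 + √(19) gives p = ∛(4 + √(19)) ≈ 2.0295.
p³ = 4 - √(19) gives p = -∛(-4 + √(19)) ≈ -0.7107.

p = -0.7107 or p = 2.0295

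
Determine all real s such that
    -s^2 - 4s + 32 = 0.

Factor: -1(s - 4)(s + 8) = 0.
So s = 4 or s = -8.

s = -8 or s = 4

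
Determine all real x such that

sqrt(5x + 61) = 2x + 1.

x = 4

Square both sides: 5x + 61 = (2x + 1)^2.
Expand and rearrange: 4x^2 - x - 60 = 0.
Solving gives x = 4 or x = -3.75.
Check each candidate in the original equation:
  x = 4: sqrt(81) = 9, while 2x + 1 = 9 — valid.
  x = -3.75: sqrt(42.25) = 6.5, while 2x + 1 = -6.5 — extraneous.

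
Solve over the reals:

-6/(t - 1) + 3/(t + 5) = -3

t = -5.772 or t = 2.772

Multiply both sides by (t - 1)(t + 5):
-6(t + 5) + 3(t - 1) = -3(t - 1)(t + 5).
Expand and collect terms: -3t^2 - 9t + 48 = 0.
By the quadratic formula, t = (9 +/- sqrt(657)) / -6, so t ~= -5.772 or t ~= 2.772.
Neither value makes a denominator zero (t != 1, t != -5), so both are valid.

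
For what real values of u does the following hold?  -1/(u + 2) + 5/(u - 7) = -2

Multiply both sides by (u + 2)(u - 7):
-(u - 7) + 5(u + 2) = -2(u + 2)(u - 7).
Expand and collect terms: -2u² + 6u + 11 = 0.
By the quadratic formula, u = (-6 ± √124) / -4, so u ≈ -1.2839 or u ≈ 4.2839.
Neither value makes a denominator zero (u ≠ -2, u ≠ 7), so both are valid.

u = -1.2839 or u = 4.2839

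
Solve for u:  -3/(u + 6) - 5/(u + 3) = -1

Multiply both sides by (u + 6)(u + 3):
-3(u + 3) - 5(u + 6) = -(u + 6)(u + 3).
Expand and collect terms: -u^2 - u + 21 = 0.
By the quadratic formula, u = (1 +/- sqrt(85)) / -2, so u ~= -5.1098 or u ~= 4.1098.
Neither value makes a denominator zero (u != -6, u != -3), so both are valid.

u = -5.1098 or u = 4.1098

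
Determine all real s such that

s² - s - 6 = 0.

Factor: (s + 2)(s - 3) = 0.
So s = -2 or s = 3.

s = -2 or s = 3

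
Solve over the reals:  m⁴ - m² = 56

Let u = m². The equation becomes u² - u - 56 = 0.
Factor: (u + 7)(u - 8) = 0, so u = -7 or u = 8.
m² = -7 < 0 has no real solution.
m² = 8 gives m = ±2·√(2) ≈ ±2.8284.

m = -2.8284 or m = 2.8284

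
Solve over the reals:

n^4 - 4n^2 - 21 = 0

Let u = n^2. The equation becomes u^2 - 4u - 21 = 0.
Factor: (u + 3)(u - 7) = 0, so u = -3 or u = 7.
n^2 = -3 < 0 has no real solution.
n^2 = 7 gives n = +/-sqrt(7) ~= +/-2.6458.

n = -2.6458 or n = 2.6458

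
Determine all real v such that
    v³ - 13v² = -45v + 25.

Rearrange: v³ - 13v² + 45v - 25 = 0.
Possible rational roots are divisors of -25. Testing v = 5 gives 0, so (v - 5) is a factor.
Divide: v³ - 13v² + 45v - 25 = (v - 5)(v² - 8v + 5).
Apply the quadratic formula to v² - 8v + 5 = 0: v = (8 ± √44)/2, i.e. v ≈ 7.3166 or v ≈ 0.6834.

v = 0.6834 or v = 5 or v = 7.3166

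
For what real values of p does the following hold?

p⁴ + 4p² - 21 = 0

p = -1.7321 or p = 1.7321

Let u = p². The equation becomes u² + 4u - 21 = 0.
Factor: (u + 7)(u - 3) = 0, so u = -7 or u = 3.
p² = -7 < 0 has no real solution.
p² = 3 gives p = ±√(3) ≈ ±1.7321.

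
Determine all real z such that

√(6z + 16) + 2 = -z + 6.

z = 0

Isolate the radical: √(6z + 16) = -z + 4.
Square both sides: 6z + 16 = (-z + 4)².
Expand and rearrange: z² - 14z = 0.
Solving gives z = 14 or z = 0.
Check each candidate in the original equation:
  z = 14: √(100) = 10, while -z + 4 = -10 — extraneous.
  z = 0: √(16) = 4, while -z + 4 = 4 — valid.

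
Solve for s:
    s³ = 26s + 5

Rearrange: s³ - 26s - 5 = 0.
Possible rational roots are divisors of -5. Testing s = -5 gives 0, so (s + 5) is a factor.
Divide: s³ - 26s - 5 = (s + 5)(s² - 5s - 1).
Apply the quadratic formula to s² - 5s - 1 = 0: s = (5 ± √29)/2, i.e. s ≈ 5.1926 or s ≈ -0.1926.

s = -5 or s = -0.1926 or s = 5.1926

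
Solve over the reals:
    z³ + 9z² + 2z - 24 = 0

Possible rational roots are divisors of -24. Testing z = -2 gives 0, so (z + 2) is a factor.
Divide: z³ + 9z² + 2z - 24 = (z + 2)(z² + 7z - 12).
Apply the quadratic formula to z² + 7z - 12 = 0: z = (-7 ± √97)/2, i.e. z ≈ 1.4244 or z ≈ -8.4244.

z = -8.4244 or z = -2 or z = 1.4244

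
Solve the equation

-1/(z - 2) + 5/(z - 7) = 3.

Multiply both sides by (z - 2)(z - 7):
-(z - 7) + 5(z - 2) = 3(z - 2)(z - 7).
Expand and collect terms: 3z^2 - 31z + 45 = 0.
By the quadratic formula, z = (31 +/- sqrt(421)) / 6, so z ~= 8.5864 or z ~= 1.747.
Neither value makes a denominator zero (z != 2, z != 7), so both are valid.

z = 1.747 or z = 8.5864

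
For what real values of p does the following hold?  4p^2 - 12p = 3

Rearrange to standard form: 4p^2 - 12p - 3 = 0.
Discriminant: (-12)^2 - 4*4*(-3) = 192.
Quadratic formula: p = (12 +/- sqrt(192)) / 8.
So p = 3/2 + sqrt(3) ~= 3.2321 or p = 3/2 - sqrt(3) ~= -0.2321.

p = -0.2321 or p = 3.2321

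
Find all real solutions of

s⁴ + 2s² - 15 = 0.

Let u = s². The equation becomes u² + 2u - 15 = 0.
Factor: (u + 5)(u - 3) = 0, so u = -5 or u = 3.
s² = -5 < 0 has no real solution.
s² = 3 gives s = ±√(3) ≈ ±1.7321.

s = -1.7321 or s = 1.7321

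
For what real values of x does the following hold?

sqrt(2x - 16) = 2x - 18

x = 10

Square both sides: 2x - 16 = (2x - 18)^2.
Expand and rearrange: 4x^2 - 74x + 340 = 0.
Solving gives x = 10 or x = 8.5.
Check each candidate in the original equation:
  x = 10: sqrt(4) = 2, while 2x - 18 = 2 — valid.
  x = 8.5: sqrt(1) = 1, while 2x - 18 = -1 — extraneous.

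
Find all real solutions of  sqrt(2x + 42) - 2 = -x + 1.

x = -3

Isolate the radical: sqrt(2x + 42) = -x + 3.
Square both sides: 2x + 42 = (-x + 3)^2.
Expand and rearrange: x^2 - 8x - 33 = 0.
Solving gives x = 11 or x = -3.
Check each candidate in the original equation:
  x = 11: sqrt(64) = 8, while -x + 3 = -8 — extraneous.
  x = -3: sqrt(36) = 6, while -x + 3 = 6 — valid.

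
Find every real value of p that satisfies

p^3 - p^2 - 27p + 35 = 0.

Possible rational roots are divisors of 35. Testing p = 5 gives 0, so (p - 5) is a factor.
Divide: p^3 - p^2 - 27p + 35 = (p - 5)(p^2 + 4p - 7).
Apply the quadratic formula to p^2 + 4p - 7 = 0: p = (-4 +/- sqrt(44))/2, i.e. p ~= 1.3166 or p ~= -5.3166.

p = -5.3166 or p = 1.3166 or p = 5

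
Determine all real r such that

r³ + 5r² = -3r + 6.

Rearrange: r³ + 5r² + 3r - 6 = 0.
Possible rational roots are divisors of -6. Testing r = -2 gives 0, so (r + 2) is a factor.
Divide: r³ + 5r² + 3r - 6 = (r + 2)(r² + 3r - 3).
Apply the quadratic formula to r² + 3r - 3 = 0: r = (-3 ± √21)/2, i.e. r ≈ 0.7913 or r ≈ -3.7913.

r = -3.7913 or r = -2 or r = 0.7913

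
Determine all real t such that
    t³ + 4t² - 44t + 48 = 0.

t = -9.2915 or t = 1.2915 or t = 4

Possible rational roots are divisors of 48. Testing t = 4 gives 0, so (t - 4) is a factor.
Divide: t³ + 4t² - 44t + 48 = (t - 4)(t² + 8t - 12).
Apply the quadratic formula to t² + 8t - 12 = 0: t = (-8 ± √112)/2, i.e. t ≈ 1.2915 or t ≈ -9.2915.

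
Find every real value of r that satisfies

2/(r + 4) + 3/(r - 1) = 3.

Multiply both sides by (r + 4)(r - 1):
2(r - 1) + 3(r + 4) = 3(r + 4)(r - 1).
Expand and collect terms: 3r^2 + 4r - 22 = 0.
By the quadratic formula, r = (-4 +/- sqrt(280)) / 6, so r ~= 2.1222 or r ~= -3.4555.
Neither value makes a denominator zero (r != -4, r != 1), so both are valid.

r = -3.4555 or r = 2.1222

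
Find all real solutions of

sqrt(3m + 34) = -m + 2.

m = -3

Square both sides: 3m + 34 = (-m + 2)^2.
Expand and rearrange: m^2 - 7m - 30 = 0.
Solving gives m = 10 or m = -3.
Check each candidate in the original equation:
  m = 10: sqrt(64) = 8, while -m + 2 = -8 — extraneous.
  m = -3: sqrt(25) = 5, while -m + 2 = 5 — valid.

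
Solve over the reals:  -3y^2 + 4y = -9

Rearrange to standard form: -3y^2 + 4y + 9 = 0.
Discriminant: (4)^2 - 4*(-3)*9 = 124.
Quadratic formula: y = (-4 +/- sqrt(124)) / (-6).
So y = 2/3 - sqrt(31)/3 ~= -1.1893 or y = 2/3 + sqrt(31)/3 ~= 2.5226.

y = -1.1893 or y = 2.5226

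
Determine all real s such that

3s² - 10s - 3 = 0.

s = -0.277 or s = 3.6103

Discriminant: (-10)² − 4·3·(-3) = 136.
Quadratic formula: s = (10 ± √136) / 6.
So s = 5/3 + √(34)/3 ≈ 3.6103 or s = 5/3 - √(34)/3 ≈ -0.277.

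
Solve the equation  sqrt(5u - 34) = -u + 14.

Square both sides: 5u - 34 = (-u + 14)^2.
Expand and rearrange: u^2 - 33u + 230 = 0.
Solving gives u = 23 or u = 10.
Check each candidate in the original equation:
  u = 23: sqrt(81) = 9, while -u + 14 = -9 — extraneous.
  u = 10: sqrt(16) = 4, while -u + 14 = 4 — valid.

u = 10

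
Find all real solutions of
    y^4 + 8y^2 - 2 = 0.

y = -0.4926 or y = 0.4926

Let u = y^2. The equation becomes u^2 + 8u - 2 = 0.
By the quadratic formula, u = -4 + 3*sqrt(2) or u = -3*sqrt(2) - 4.
y^2 = -4 + 3*sqrt(2) gives y = +/-sqrt(-4 + 3*sqrt(2)) ~= +/-0.4926.
y^2 = -3*sqrt(2) - 4 < 0 has no real solution.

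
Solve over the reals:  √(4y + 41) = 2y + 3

y = 2

Square both sides: 4y + 41 = (2y + 3)².
Expand and rearrange: 4y² + 8y - 32 = 0.
Solving gives y = 2 or y = -4.
Check each candidate in the original equation:
  y = 2: √(49) = 7, while 2y + 3 = 7 — valid.
  y = -4: √(25) = 5, while 2y + 3 = -5 — extraneous.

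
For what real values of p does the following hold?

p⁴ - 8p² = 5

p = -2.9296 or p = 2.9296

Let u = p². The equation becomes u² - 8u - 5 = 0.
By the quadratic formula, u = 4 + √(21) or u = 4 - √(21).
p² = 4 + √(21) gives p = ±√(4 + √(21)) ≈ ±2.9296.
p² = 4 - √(21) < 0 has no real solution.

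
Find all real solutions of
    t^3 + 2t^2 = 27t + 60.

Rearrange: t^3 + 2t^2 - 27t - 60 = 0.
Possible rational roots are divisors of -60. Testing t = -5 gives 0, so (t + 5) is a factor.
Divide: t^3 + 2t^2 - 27t - 60 = (t + 5)(t^2 - 3t - 12).
Apply the quadratic formula to t^2 - 3t - 12 = 0: t = (3 +/- sqrt(57))/2, i.e. t ~= 5.2749 or t ~= -2.2749.

t = -5 or t = -2.2749 or t = 5.2749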